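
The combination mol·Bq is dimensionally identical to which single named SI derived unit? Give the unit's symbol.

kat

Bq = 1/s = s⁻¹ (activity is decays per second).
Combining: mol·Bq = mol · s⁻¹ = s⁻¹·mol.
s⁻¹·mol is the base-SI form of the katal.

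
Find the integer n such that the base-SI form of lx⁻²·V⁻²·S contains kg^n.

lx = m⁻²·cd.
So lx⁻² = m⁴·cd⁻².
V = kg·m²·s⁻³·A⁻¹.
So V⁻² = kg⁻²·m⁻⁴·s⁶·A².
S = kg⁻¹·m⁻²·s³·A².
Combining: lx⁻²·V⁻²·S = (m⁴·cd⁻²) · (kg⁻²·m⁻⁴·s⁶·A²) · (kg⁻¹·m⁻²·s³·A²) = kg⁻³·m⁻²·s⁹·A⁴·cd⁻².
The exponent of kg is -3.

-3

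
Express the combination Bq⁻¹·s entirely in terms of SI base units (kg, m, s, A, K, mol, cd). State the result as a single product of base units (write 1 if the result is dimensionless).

s²

Bq = 1/s = s⁻¹ (activity is decays per second).
So Bq⁻¹ = s.
Combining: Bq⁻¹·s = s · s = s².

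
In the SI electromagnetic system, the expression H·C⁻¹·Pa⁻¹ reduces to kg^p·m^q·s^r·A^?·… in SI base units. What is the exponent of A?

-3

H = kg·m²·s⁻²·A⁻².
C = s·A.
So C⁻¹ = s⁻¹·A⁻¹.
Pa = kg·m⁻¹·s⁻².
So Pa⁻¹ = kg⁻¹·m·s².
Combining: H·C⁻¹·Pa⁻¹ = (kg·m²·s⁻²·A⁻²) · (s⁻¹·A⁻¹) · (kg⁻¹·m·s²) = m³·s⁻¹·A⁻³.
The exponent of A is -3.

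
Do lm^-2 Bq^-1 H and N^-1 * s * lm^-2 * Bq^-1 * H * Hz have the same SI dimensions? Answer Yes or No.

Left side:
  lm = cd.
  So lm⁻² = cd⁻².
  Bq = s⁻¹.
  So Bq⁻¹ = s.
  H = kg·m²·s⁻²·A⁻².
  Combining: lm⁻²·Bq⁻¹·H = cd⁻² · s · (kg·m²·s⁻²·A⁻²) = kg·m²·s⁻¹·A⁻²·cd⁻².
Right side:
  N = kg·m/s² = kg·m·s⁻² (force = mass × acceleration).
  So N⁻¹ = kg⁻¹·m⁻¹·s².
  lm = cd·sr = cd (luminous flux; sr is dimensionless).
  So lm⁻² = cd⁻².
  Bq = 1/s = s⁻¹ (activity is decays per second).
  So Bq⁻¹ = s.
  H = Wb/A (inductance = flux per current),
      = kg·m²·s⁻²·A⁻².
  Hz = 1/s = s⁻¹ (frequency is cycles per second).
  Combining: N⁻¹·s·lm⁻²·Bq⁻¹·H·Hz = (kg⁻¹·m⁻¹·s²) · s · cd⁻² · s · (kg·m²·s⁻²·A⁻²) · s⁻¹ = m·s·A⁻²·cd⁻².
Left is kg·m²·s⁻¹·A⁻²·cd⁻²; right is m·s·A⁻²·cd⁻² — different.

No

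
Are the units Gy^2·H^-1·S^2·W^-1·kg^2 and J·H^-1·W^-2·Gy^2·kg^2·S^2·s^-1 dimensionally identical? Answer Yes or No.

Yes

Left side:
  Gy = J/kg (absorbed dose = energy per mass),
      = m²·s⁻².
  So Gy² = m⁴·s⁻⁴.
  H = Wb/A (inductance = flux per current),
      = kg·m²·s⁻²·A⁻².
  So H⁻¹ = kg⁻¹·m⁻²·s²·A².
  S = 1/Ω (conductance is reciprocal resistance),
      = kg⁻¹·m⁻²·s³·A².
  So S² = kg⁻²·m⁻⁴·s⁶·A⁴.
  W = J/s (power = energy per time),
      = kg·m²·s⁻³.
  So W⁻¹ = kg⁻¹·m⁻²·s³.
  Combining: Gy²·H⁻¹·S²·W⁻¹·kg² = (m⁴·s⁻⁴) · (kg⁻¹·m⁻²·s²·A²) · (kg⁻²·m⁻⁴·s⁶·A⁴) · (kg⁻¹·m⁻²·s³) · kg² = kg⁻²·m⁻⁴·s⁷·A⁶.
Right side:
  J = kg·m²·s⁻².
  H = kg·m²·s⁻²·A⁻².
  So H⁻¹ = kg⁻¹·m⁻²·s²·A².
  W = kg·m²·s⁻³.
  So W⁻² = kg⁻²·m⁻⁴·s⁶.
  Gy = m²·s⁻².
  So Gy² = m⁴·s⁻⁴.
  S = kg⁻¹·m⁻²·s³·A².
  So S² = kg⁻²·m⁻⁴·s⁶·A⁴.
  Combining: J·H⁻¹·W⁻²·Gy²·kg²·S²·s⁻¹ = (kg·m²·s⁻²) · (kg⁻¹·m⁻²·s²·A²) · (kg⁻²·m⁻⁴·s⁶) · (m⁴·s⁻⁴) · kg² · (kg⁻²·m⁻⁴·s⁶·A⁴) · s⁻¹ = kg⁻²·m⁻⁴·s⁷·A⁶.
Both reduce to kg⁻²·m⁻⁴·s⁷·A⁶.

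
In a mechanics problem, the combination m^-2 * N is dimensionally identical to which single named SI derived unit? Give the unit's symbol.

N = kg·m/s² = kg·m·s⁻² (force = mass × acceleration).
Combining: m⁻²·N = m⁻² · (kg·m·s⁻²) = kg·m⁻¹·s⁻².
kg·m⁻¹·s⁻² is the base-SI form of the pascal.

Pa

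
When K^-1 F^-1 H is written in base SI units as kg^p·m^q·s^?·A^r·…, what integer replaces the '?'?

F = C/V (capacitance = charge per voltage),
    = A·s/(kg·m²·s⁻³·A⁻¹) (substituting C and V),
    = kg⁻¹·m⁻²·s⁴·A².
So F⁻¹ = kg·m²·s⁻⁴·A⁻².
H = Wb/A (inductance = flux per current),
    = kg·m²·s⁻²·A⁻².
Combining: K⁻¹·F⁻¹·H = K⁻¹ · (kg·m²·s⁻⁴·A⁻²) · (kg·m²·s⁻²·A⁻²) = kg²·m⁴·s⁻⁶·A⁻⁴·K⁻¹.
The exponent of s is -6.

-6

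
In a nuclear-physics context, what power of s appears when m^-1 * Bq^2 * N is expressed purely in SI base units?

-4

Bq = 1/s = s⁻¹ (activity is decays per second).
So Bq² = s⁻².
N = kg·m/s² = kg·m·s⁻² (force = mass × acceleration).
Combining: m⁻¹·Bq²·N = m⁻¹ · s⁻² · (kg·m·s⁻²) = kg·s⁻⁴.
The exponent of s is -4.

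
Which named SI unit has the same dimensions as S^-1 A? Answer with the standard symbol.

V

S = kg⁻¹·m⁻²·s³·A².
So S⁻¹ = kg·m²·s⁻³·A⁻².
Combining: S⁻¹·A = (kg·m²·s⁻³·A⁻²) · A = kg·m²·s⁻³·A⁻¹.
kg·m²·s⁻³·A⁻¹ is the base-SI form of the volt.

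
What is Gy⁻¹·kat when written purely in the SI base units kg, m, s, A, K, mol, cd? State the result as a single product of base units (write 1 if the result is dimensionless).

Gy = m²·s⁻².
So Gy⁻¹ = m⁻²·s².
kat = s⁻¹·mol.
Combining: Gy⁻¹·kat = (m⁻²·s²) · (s⁻¹·mol) = m⁻²·s·mol.

m⁻²·s·mol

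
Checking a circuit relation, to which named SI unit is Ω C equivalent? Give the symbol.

Ω = kg·m²·s⁻³·A⁻².
C = s·A.
Combining: Ω·C = (kg·m²·s⁻³·A⁻²) · (s·A) = kg·m²·s⁻²·A⁻¹.
kg·m²·s⁻²·A⁻¹ is the base-SI form of the weber.

Wb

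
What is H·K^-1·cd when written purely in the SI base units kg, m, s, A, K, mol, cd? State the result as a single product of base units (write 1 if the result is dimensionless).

kg·m²·s⁻²·A⁻²·K⁻¹·cd

H = kg·m²·s⁻²·A⁻².
Combining: H·K⁻¹·cd = (kg·m²·s⁻²·A⁻²) · K⁻¹ · cd = kg·m²·s⁻²·A⁻²·K⁻¹·cd.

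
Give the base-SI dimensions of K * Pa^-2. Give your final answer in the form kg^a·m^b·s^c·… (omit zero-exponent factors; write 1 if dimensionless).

kg⁻²·m²·s⁴·K

Pa = N/m² (pressure = force per area),
    = kg·m⁻¹·s⁻².
So Pa⁻² = kg⁻²·m²·s⁴.
Combining: K·Pa⁻² = K · (kg⁻²·m²·s⁴) = kg⁻²·m²·s⁴·K.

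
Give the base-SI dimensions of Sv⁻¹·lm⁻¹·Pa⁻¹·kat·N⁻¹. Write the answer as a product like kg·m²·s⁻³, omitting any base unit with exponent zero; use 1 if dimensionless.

Sv = m²·s⁻².
So Sv⁻¹ = m⁻²·s².
lm = cd.
So lm⁻¹ = cd⁻¹.
Pa = kg·m⁻¹·s⁻².
So Pa⁻¹ = kg⁻¹·m·s².
kat = s⁻¹·mol.
N = kg·m·s⁻².
So N⁻¹ = kg⁻¹·m⁻¹·s².
Combining: Sv⁻¹·lm⁻¹·Pa⁻¹·kat·N⁻¹ = (m⁻²·s²) · cd⁻¹ · (kg⁻¹·m·s²) · (s⁻¹·mol) · (kg⁻¹·m⁻¹·s²) = kg⁻²·m⁻²·s⁵·mol·cd⁻¹.

kg⁻²·m⁻²·s⁵·mol·cd⁻¹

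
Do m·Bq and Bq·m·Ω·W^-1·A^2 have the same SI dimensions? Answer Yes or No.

Left side:
  Bq = 1/s = s⁻¹ (activity is decays per second).
  Combining: m·Bq = m · s⁻¹ = m·s⁻¹.
Right side:
  Bq = s⁻¹.
  Ω = kg·m²·s⁻³·A⁻².
  W = kg·m²·s⁻³.
  So W⁻¹ = kg⁻¹·m⁻²·s³.
  Combining: Bq·m·Ω·W⁻¹·A² = s⁻¹ · m · (kg·m²·s⁻³·A⁻²) · (kg⁻¹·m⁻²·s³) · A² = m·s⁻¹.
Both reduce to m·s⁻¹.

Yes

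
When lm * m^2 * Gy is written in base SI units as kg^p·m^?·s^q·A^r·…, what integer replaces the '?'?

4

lm = cd.
Gy = m²·s⁻².
Combining: lm·m²·Gy = cd · m² · (m²·s⁻²) = m⁴·s⁻²·cd.
The exponent of m is 4.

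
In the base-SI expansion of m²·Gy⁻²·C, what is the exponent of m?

Gy = J/kg (absorbed dose = energy per mass),
    = m²·s⁻².
So Gy⁻² = m⁻⁴·s⁴.
C = A·s = s·A (charge = current × time).
Combining: m²·Gy⁻²·C = m² · (m⁻⁴·s⁴) · (s·A) = m⁻²·s⁵·A.
The exponent of m is -2.

-2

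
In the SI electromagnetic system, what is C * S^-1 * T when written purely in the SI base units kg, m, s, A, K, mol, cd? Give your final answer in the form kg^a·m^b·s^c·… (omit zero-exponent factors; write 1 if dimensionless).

kg²·m²·s⁻⁴·A⁻²

C = A·s = s·A (charge = current × time).
S = 1/Ω (conductance is reciprocal resistance),
    = kg⁻¹·m⁻²·s³·A².
So S⁻¹ = kg·m²·s⁻³·A⁻².
T = Wb/m² (flux density = flux per area),
    = kg·s⁻²·A⁻¹.
Combining: C·S⁻¹·T = (s·A) · (kg·m²·s⁻³·A⁻²) · (kg·s⁻²·A⁻¹) = kg²·m²·s⁻⁴·A⁻².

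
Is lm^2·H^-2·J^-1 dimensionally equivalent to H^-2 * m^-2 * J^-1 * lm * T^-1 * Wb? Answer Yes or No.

No

Left side:
  lm = cd.
  So lm² = cd².
  H = kg·m²·s⁻²·A⁻².
  So H⁻² = kg⁻²·m⁻⁴·s⁴·A⁴.
  J = kg·m²·s⁻².
  So J⁻¹ = kg⁻¹·m⁻²·s².
  Combining: lm²·H⁻²·J⁻¹ = cd² · (kg⁻²·m⁻⁴·s⁴·A⁴) · (kg⁻¹·m⁻²·s²) = kg⁻³·m⁻⁶·s⁶·A⁴·cd².
Right side:
  H = Wb/A (inductance = flux per current),
      = kg·m²·s⁻²·A⁻².
  So H⁻² = kg⁻²·m⁻⁴·s⁴·A⁴.
  J = N·m (work = force × distance),
      = kg·m²·s⁻².
  So J⁻¹ = kg⁻¹·m⁻²·s².
  lm = cd·sr = cd (luminous flux; sr is dimensionless).
  T = Wb/m² (flux density = flux per area),
      = kg·s⁻²·A⁻¹.
  So T⁻¹ = kg⁻¹·s²·A.
  Wb = V·s (flux: a volt is a weber per second),
      = kg·m²·s⁻²·A⁻¹.
  Combining: H⁻²·m⁻²·J⁻¹·lm·T⁻¹·Wb = (kg⁻²·m⁻⁴·s⁴·A⁴) · m⁻² · (kg⁻¹·m⁻²·s²) · cd · (kg⁻¹·s²·A) · (kg·m²·s⁻²·A⁻¹) = kg⁻³·m⁻⁶·s⁶·A⁴·cd.
Left is kg⁻³·m⁻⁶·s⁶·A⁴·cd²; right is kg⁻³·m⁻⁶·s⁶·A⁴·cd — different.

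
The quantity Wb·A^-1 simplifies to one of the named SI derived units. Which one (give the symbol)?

Wb = kg·m²·s⁻²·A⁻¹.
Combining: Wb·A⁻¹ = (kg·m²·s⁻²·A⁻¹) · A⁻¹ = kg·m²·s⁻²·A⁻².
kg·m²·s⁻²·A⁻² is the base-SI form of the henry.

H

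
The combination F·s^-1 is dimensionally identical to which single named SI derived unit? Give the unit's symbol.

S

F = C/V (capacitance = charge per voltage),
    = A·s/(kg·m²·s⁻³·A⁻¹) (substituting C and V),
    = kg⁻¹·m⁻²·s⁴·A².
Combining: F·s⁻¹ = (kg⁻¹·m⁻²·s⁴·A²) · s⁻¹ = kg⁻¹·m⁻²·s³·A².
kg⁻¹·m⁻²·s³·A² is the base-SI form of the siemens.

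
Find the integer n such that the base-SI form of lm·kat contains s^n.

lm = cd·sr = cd (luminous flux; sr is dimensionless).
kat = mol/s = s⁻¹·mol (catalytic activity).
Combining: lm·kat = cd · (s⁻¹·mol) = s⁻¹·mol·cd.
The exponent of s is -1.

-1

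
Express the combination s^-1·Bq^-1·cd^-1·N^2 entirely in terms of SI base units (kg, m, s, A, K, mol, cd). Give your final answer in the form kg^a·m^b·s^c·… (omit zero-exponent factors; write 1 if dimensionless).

kg²·m²·s⁻⁴·cd⁻¹

Bq = 1/s = s⁻¹ (activity is decays per second).
So Bq⁻¹ = s.
N = kg·m/s² = kg·m·s⁻² (force = mass × acceleration).
So N² = kg²·m²·s⁻⁴.
Combining: s⁻¹·Bq⁻¹·cd⁻¹·N² = s⁻¹ · s · cd⁻¹ · (kg²·m²·s⁻⁴) = kg²·m²·s⁻⁴·cd⁻¹.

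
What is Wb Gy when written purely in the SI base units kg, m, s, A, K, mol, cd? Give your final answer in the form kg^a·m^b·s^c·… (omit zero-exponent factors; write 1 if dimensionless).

kg·m⁴·s⁻⁴·A⁻¹

Wb = kg·m²·s⁻²·A⁻¹.
Gy = m²·s⁻².
Combining: Wb·Gy = (kg·m²·s⁻²·A⁻¹) · (m²·s⁻²) = kg·m⁴·s⁻⁴·A⁻¹.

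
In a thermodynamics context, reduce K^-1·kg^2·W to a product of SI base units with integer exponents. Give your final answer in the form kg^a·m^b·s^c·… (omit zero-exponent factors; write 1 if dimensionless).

W = J/s (power = energy per time),
    = kg·m²·s⁻³.
Combining: K⁻¹·kg²·W = K⁻¹ · kg² · (kg·m²·s⁻³) = kg³·m²·s⁻³·K⁻¹.

kg³·m²·s⁻³·K⁻¹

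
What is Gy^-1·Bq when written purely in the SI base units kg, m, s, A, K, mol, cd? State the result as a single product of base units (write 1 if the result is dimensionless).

m⁻²·s

Gy = m²·s⁻².
So Gy⁻¹ = m⁻²·s².
Bq = s⁻¹.
Combining: Gy⁻¹·Bq = (m⁻²·s²) · s⁻¹ = m⁻²·s.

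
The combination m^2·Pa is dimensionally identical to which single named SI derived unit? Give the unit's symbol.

N

Pa = kg·m⁻¹·s⁻².
Combining: m²·Pa = m² · (kg·m⁻¹·s⁻²) = kg·m·s⁻².
kg·m·s⁻² is the base-SI form of the newton.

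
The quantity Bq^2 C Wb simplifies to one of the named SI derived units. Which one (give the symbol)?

Bq = 1/s = s⁻¹ (activity is decays per second).
So Bq² = s⁻².
C = A·s = s·A (charge = current × time).
Wb = V·s (flux: a volt is a weber per second),
    = kg·m²·s⁻²·A⁻¹.
Combining: Bq²·C·Wb = s⁻² · (s·A) · (kg·m²·s⁻²·A⁻¹) = kg·m²·s⁻³.
kg·m²·s⁻³ is the base-SI form of the watt.

W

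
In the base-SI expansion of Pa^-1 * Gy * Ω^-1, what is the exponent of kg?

Pa = kg·m⁻¹·s⁻².
So Pa⁻¹ = kg⁻¹·m·s².
Gy = m²·s⁻².
Ω = kg·m²·s⁻³·A⁻².
So Ω⁻¹ = kg⁻¹·m⁻²·s³·A².
Combining: Pa⁻¹·Gy·Ω⁻¹ = (kg⁻¹·m·s²) · (m²·s⁻²) · (kg⁻¹·m⁻²·s³·A²) = kg⁻²·m·s³·A².
The exponent of kg is -2.

-2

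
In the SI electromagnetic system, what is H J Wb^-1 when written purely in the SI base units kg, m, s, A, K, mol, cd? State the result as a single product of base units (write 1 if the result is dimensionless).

kg·m²·s⁻²·A⁻¹

H = kg·m²·s⁻²·A⁻².
J = kg·m²·s⁻².
Wb = kg·m²·s⁻²·A⁻¹.
So Wb⁻¹ = kg⁻¹·m⁻²·s²·A.
Combining: H·J·Wb⁻¹ = (kg·m²·s⁻²·A⁻²) · (kg·m²·s⁻²) · (kg⁻¹·m⁻²·s²·A) = kg·m²·s⁻²·A⁻¹.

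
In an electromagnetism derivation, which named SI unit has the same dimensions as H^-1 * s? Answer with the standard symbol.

S

H = Wb/A (inductance = flux per current),
    = kg·m²·s⁻²·A⁻².
So H⁻¹ = kg⁻¹·m⁻²·s²·A².
Combining: H⁻¹·s = (kg⁻¹·m⁻²·s²·A²) · s = kg⁻¹·m⁻²·s³·A².
kg⁻¹·m⁻²·s³·A² is the base-SI form of the siemens.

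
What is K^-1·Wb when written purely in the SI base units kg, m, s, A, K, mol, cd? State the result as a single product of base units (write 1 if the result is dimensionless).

Wb = kg·m²·s⁻²·A⁻¹.
Combining: K⁻¹·Wb = K⁻¹ · (kg·m²·s⁻²·A⁻¹) = kg·m²·s⁻²·A⁻¹·K⁻¹.

kg·m²·s⁻²·A⁻¹·K⁻¹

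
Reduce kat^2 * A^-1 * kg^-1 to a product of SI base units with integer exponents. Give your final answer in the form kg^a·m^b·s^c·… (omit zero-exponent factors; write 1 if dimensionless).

kg⁻¹·s⁻²·A⁻¹·mol²

kat = mol/s = s⁻¹·mol (catalytic activity).
So kat² = s⁻²·mol².
Combining: kat²·A⁻¹·kg⁻¹ = (s⁻²·mol²) · A⁻¹ · kg⁻¹ = kg⁻¹·s⁻²·A⁻¹·mol².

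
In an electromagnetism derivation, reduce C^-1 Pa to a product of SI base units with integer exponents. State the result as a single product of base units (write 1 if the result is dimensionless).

C = A·s = s·A (charge = current × time).
So C⁻¹ = s⁻¹·A⁻¹.
Pa = N/m² (pressure = force per area),
    = kg·m⁻¹·s⁻².
Combining: C⁻¹·Pa = (s⁻¹·A⁻¹) · (kg·m⁻¹·s⁻²) = kg·m⁻¹·s⁻³·A⁻¹.

kg·m⁻¹·s⁻³·A⁻¹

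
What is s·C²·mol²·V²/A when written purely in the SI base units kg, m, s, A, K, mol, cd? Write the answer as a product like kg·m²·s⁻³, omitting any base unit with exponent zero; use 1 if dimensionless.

C = A·s = s·A (charge = current × time).
So C² = s²·A².
V = W/A (potential = power per current),
    = kg·m²·s⁻³·A⁻¹.
So V² = kg²·m⁴·s⁻⁶·A⁻².
Combining: s·C²·mol²·A⁻¹·V² = s · (s²·A²) · mol² · A⁻¹ · (kg²·m⁴·s⁻⁶·A⁻²) = kg²·m⁴·s⁻³·A⁻¹·mol².

kg²·m⁴·s⁻³·A⁻¹·mol²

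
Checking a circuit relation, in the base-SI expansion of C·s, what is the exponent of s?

C = s·A.
Combining: C·s = (s·A) · s = s²·A.
The exponent of s is 2.

2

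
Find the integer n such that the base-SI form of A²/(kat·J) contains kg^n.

-1

kat = s⁻¹·mol.
So kat⁻¹ = s·mol⁻¹.
J = kg·m²·s⁻².
So J⁻¹ = kg⁻¹·m⁻²·s².
Combining: kat⁻¹·A²·J⁻¹ = (s·mol⁻¹) · A² · (kg⁻¹·m⁻²·s²) = kg⁻¹·m⁻²·s³·A²·mol⁻¹.
The exponent of kg is -1.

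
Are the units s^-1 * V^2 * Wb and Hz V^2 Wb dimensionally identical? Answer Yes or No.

Left side:
  V = kg·m²·s⁻³·A⁻¹.
  So V² = kg²·m⁴·s⁻⁶·A⁻².
  Wb = kg·m²·s⁻²·A⁻¹.
  Combining: s⁻¹·V²·Wb = s⁻¹ · (kg²·m⁴·s⁻⁶·A⁻²) · (kg·m²·s⁻²·A⁻¹) = kg³·m⁶·s⁻⁹·A⁻³.
Right side:
  Hz = 1/s = s⁻¹ (frequency is cycles per second).
  V = W/A (potential = power per current),
      = kg·m²·s⁻³·A⁻¹.
  So V² = kg²·m⁴·s⁻⁶·A⁻².
  Wb = V·s (flux: a volt is a weber per second),
      = kg·m²·s⁻²·A⁻¹.
  Combining: Hz·V²·Wb = s⁻¹ · (kg²·m⁴·s⁻⁶·A⁻²) · (kg·m²·s⁻²·A⁻¹) = kg³·m⁶·s⁻⁹·A⁻³.
Both reduce to kg³·m⁶·s⁻⁹·A⁻³.

Yes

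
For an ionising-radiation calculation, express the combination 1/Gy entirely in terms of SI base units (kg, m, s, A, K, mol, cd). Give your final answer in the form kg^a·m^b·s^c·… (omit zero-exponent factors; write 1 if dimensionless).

m⁻²·s²

Gy = J/kg (absorbed dose = energy per mass),
    = m²·s⁻².
So Gy⁻¹ = m⁻²·s².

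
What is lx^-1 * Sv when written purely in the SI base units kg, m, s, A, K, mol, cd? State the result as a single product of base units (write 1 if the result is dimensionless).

m⁴·s⁻²·cd⁻¹

lx = lm/m² (illuminance = luminous flux per area),
    = m⁻²·cd.
So lx⁻¹ = m²·cd⁻¹.
Sv = J/kg (equivalent dose = energy per mass),
    = m²·s⁻².
Combining: lx⁻¹·Sv = (m²·cd⁻¹) · (m²·s⁻²) = m⁴·s⁻²·cd⁻¹.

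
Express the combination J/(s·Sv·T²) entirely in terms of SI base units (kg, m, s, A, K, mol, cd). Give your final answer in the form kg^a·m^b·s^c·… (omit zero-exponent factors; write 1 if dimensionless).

kg⁻¹·s³·A²

J = N·m (work = force × distance),
    = kg·m²·s⁻².
Sv = J/kg (equivalent dose = energy per mass),
    = m²·s⁻².
So Sv⁻¹ = m⁻²·s².
T = Wb/m² (flux density = flux per area),
    = kg·s⁻²·A⁻¹.
So T⁻² = kg⁻²·s⁴·A².
Combining: s⁻¹·J·Sv⁻¹·T⁻² = s⁻¹ · (kg·m²·s⁻²) · (m⁻²·s²) · (kg⁻²·s⁴·A²) = kg⁻¹·s³·A².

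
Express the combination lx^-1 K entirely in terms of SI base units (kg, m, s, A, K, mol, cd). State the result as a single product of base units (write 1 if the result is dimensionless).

lx = lm/m² (illuminance = luminous flux per area),
    = m⁻²·cd.
So lx⁻¹ = m²·cd⁻¹.
Combining: lx⁻¹·K = (m²·cd⁻¹) · K = m²·K·cd⁻¹.

m²·K·cd⁻¹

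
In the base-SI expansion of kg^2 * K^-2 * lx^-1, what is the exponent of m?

lx = lm/m² (illuminance = luminous flux per area),
    = m⁻²·cd.
So lx⁻¹ = m²·cd⁻¹.
Combining: kg²·K⁻²·lx⁻¹ = kg² · K⁻² · (m²·cd⁻¹) = kg²·m²·K⁻²·cd⁻¹.
The exponent of m is 2.

2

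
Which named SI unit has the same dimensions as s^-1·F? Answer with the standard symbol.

F = kg⁻¹·m⁻²·s⁴·A².
Combining: s⁻¹·F = s⁻¹ · (kg⁻¹·m⁻²·s⁴·A²) = kg⁻¹·m⁻²·s³·A².
kg⁻¹·m⁻²·s³·A² is the base-SI form of the siemens.

S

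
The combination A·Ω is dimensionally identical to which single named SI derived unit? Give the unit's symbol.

V

Ω = V/A (resistance = voltage per current),
    = kg·m²·s⁻³·A⁻².
Combining: A·Ω = A · (kg·m²·s⁻³·A⁻²) = kg·m²·s⁻³·A⁻¹.
kg·m²·s⁻³·A⁻¹ is the base-SI form of the volt.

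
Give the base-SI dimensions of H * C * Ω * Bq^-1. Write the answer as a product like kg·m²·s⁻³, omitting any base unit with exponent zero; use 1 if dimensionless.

kg²·m⁴·s⁻³·A⁻³

H = kg·m²·s⁻²·A⁻².
C = s·A.
Ω = kg·m²·s⁻³·A⁻².
Bq = s⁻¹.
So Bq⁻¹ = s.
Combining: H·C·Ω·Bq⁻¹ = (kg·m²·s⁻²·A⁻²) · (s·A) · (kg·m²·s⁻³·A⁻²) · s = kg²·m⁴·s⁻³·A⁻³.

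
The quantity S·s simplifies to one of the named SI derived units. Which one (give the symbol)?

S = kg⁻¹·m⁻²·s³·A².
Combining: S·s = (kg⁻¹·m⁻²·s³·A²) · s = kg⁻¹·m⁻²·s⁴·A².
kg⁻¹·m⁻²·s⁴·A² is the base-SI form of the farad.

F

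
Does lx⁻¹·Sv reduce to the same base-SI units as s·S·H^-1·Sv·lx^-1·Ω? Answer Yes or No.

Left side:
  lx = lm/m² (illuminance = luminous flux per area),
      = m⁻²·cd.
  So lx⁻¹ = m²·cd⁻¹.
  Sv = J/kg (equivalent dose = energy per mass),
      = m²·s⁻².
  Combining: lx⁻¹·Sv = (m²·cd⁻¹) · (m²·s⁻²) = m⁴·s⁻²·cd⁻¹.
Right side:
  S = kg⁻¹·m⁻²·s³·A².
  H = kg·m²·s⁻²·A⁻².
  So H⁻¹ = kg⁻¹·m⁻²·s²·A².
  Sv = m²·s⁻².
  lx = m⁻²·cd.
  So lx⁻¹ = m²·cd⁻¹.
  Ω = kg·m²·s⁻³·A⁻².
  Combining: s·S·H⁻¹·Sv·lx⁻¹·Ω = s · (kg⁻¹·m⁻²·s³·A²) · (kg⁻¹·m⁻²·s²·A²) · (m²·s⁻²) · (m²·cd⁻¹) · (kg·m²·s⁻³·A⁻²) = kg⁻¹·m²·s·A²·cd⁻¹.
Left is m⁴·s⁻²·cd⁻¹; right is kg⁻¹·m²·s·A²·cd⁻¹ — different.

No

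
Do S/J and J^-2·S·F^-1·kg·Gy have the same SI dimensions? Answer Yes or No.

Left side:
  S = kg⁻¹·m⁻²·s³·A².
  J = kg·m²·s⁻².
  So J⁻¹ = kg⁻¹·m⁻²·s².
  Combining: S·J⁻¹ = (kg⁻¹·m⁻²·s³·A²) · (kg⁻¹·m⁻²·s²) = kg⁻²·m⁻⁴·s⁵·A².
Right side:
  J = kg·m²·s⁻².
  So J⁻² = kg⁻²·m⁻⁴·s⁴.
  S = kg⁻¹·m⁻²·s³·A².
  F = kg⁻¹·m⁻²·s⁴·A².
  So F⁻¹ = kg·m²·s⁻⁴·A⁻².
  Gy = m²·s⁻².
  Combining: J⁻²·S·F⁻¹·kg·Gy = (kg⁻²·m⁻⁴·s⁴) · (kg⁻¹·m⁻²·s³·A²) · (kg·m²·s⁻⁴·A⁻²) · kg · (m²·s⁻²) = kg⁻¹·m⁻²·s.
Left is kg⁻²·m⁻⁴·s⁵·A²; right is kg⁻¹·m⁻²·s — different.

No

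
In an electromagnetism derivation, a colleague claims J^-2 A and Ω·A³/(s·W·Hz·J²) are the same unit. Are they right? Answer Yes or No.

Yes

Left side:
  J = kg·m²·s⁻².
  So J⁻² = kg⁻²·m⁻⁴·s⁴.
  Combining: J⁻²·A = (kg⁻²·m⁻⁴·s⁴) · A = kg⁻²·m⁻⁴·s⁴·A.
Right side:
  Ω = kg·m²·s⁻³·A⁻².
  W = kg·m²·s⁻³.
  So W⁻¹ = kg⁻¹·m⁻²·s³.
  Hz = s⁻¹.
  So Hz⁻¹ = s.
  J = kg·m²·s⁻².
  So J⁻² = kg⁻²·m⁻⁴·s⁴.
  Combining: s⁻¹·Ω·W⁻¹·Hz⁻¹·J⁻²·A³ = s⁻¹ · (kg·m²·s⁻³·A⁻²) · (kg⁻¹·m⁻²·s³) · s · (kg⁻²·m⁻⁴·s⁴) · A³ = kg⁻²·m⁻⁴·s⁴·A.
Both reduce to kg⁻²·m⁻⁴·s⁴·A.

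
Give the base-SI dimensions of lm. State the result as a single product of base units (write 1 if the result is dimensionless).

cd

lm = cd·sr = cd (luminous flux; sr is dimensionless).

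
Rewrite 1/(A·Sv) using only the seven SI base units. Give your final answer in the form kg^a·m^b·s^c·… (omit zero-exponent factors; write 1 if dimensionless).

Sv = J/kg (equivalent dose = energy per mass),
    = m²·s⁻².
So Sv⁻¹ = m⁻²·s².
Combining: A⁻¹·Sv⁻¹ = A⁻¹ · (m⁻²·s²) = m⁻²·s²·A⁻¹.

m⁻²·s²·A⁻¹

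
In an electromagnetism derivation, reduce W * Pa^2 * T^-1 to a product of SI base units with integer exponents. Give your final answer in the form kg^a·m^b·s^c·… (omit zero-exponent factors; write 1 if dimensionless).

kg²·s⁻⁵·A

W = J/s (power = energy per time),
    = kg·m²·s⁻³.
Pa = N/m² (pressure = force per area),
    = kg·m⁻¹·s⁻².
So Pa² = kg²·m⁻²·s⁻⁴.
T = Wb/m² (flux density = flux per area),
    = kg·s⁻²·A⁻¹.
So T⁻¹ = kg⁻¹·s²·A.
Combining: W·Pa²·T⁻¹ = (kg·m²·s⁻³) · (kg²·m⁻²·s⁻⁴) · (kg⁻¹·s²·A) = kg²·s⁻⁵·A.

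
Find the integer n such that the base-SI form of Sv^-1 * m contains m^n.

-1

Sv = J/kg (equivalent dose = energy per mass),
    = m²·s⁻².
So Sv⁻¹ = m⁻²·s².
Combining: Sv⁻¹·m = (m⁻²·s²) · m = m⁻¹·s².
The exponent of m is -1.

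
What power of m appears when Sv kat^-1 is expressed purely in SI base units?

2

Sv = J/kg (equivalent dose = energy per mass),
    = m²·s⁻².
kat = mol/s = s⁻¹·mol (catalytic activity).
So kat⁻¹ = s·mol⁻¹.
Combining: Sv·kat⁻¹ = (m²·s⁻²) · (s·mol⁻¹) = m²·s⁻¹·mol⁻¹.
The exponent of m is 2.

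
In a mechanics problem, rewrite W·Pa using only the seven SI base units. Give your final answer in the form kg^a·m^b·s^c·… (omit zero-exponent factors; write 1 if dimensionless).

W = J/s (power = energy per time),
    = kg·m²·s⁻³.
Pa = N/m² (pressure = force per area),
    = kg·m⁻¹·s⁻².
Combining: W·Pa = (kg·m²·s⁻³) · (kg·m⁻¹·s⁻²) = kg²·m·s⁻⁵.

kg²·m·s⁻⁵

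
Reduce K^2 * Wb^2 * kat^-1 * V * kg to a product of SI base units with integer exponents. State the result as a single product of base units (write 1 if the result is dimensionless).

kg⁴·m⁶·s⁻⁶·A⁻³·K²·mol⁻¹

Wb = V·s (flux: a volt is a weber per second),
    = kg·m²·s⁻²·A⁻¹.
So Wb² = kg²·m⁴·s⁻⁴·A⁻².
kat = mol/s = s⁻¹·mol (catalytic activity).
So kat⁻¹ = s·mol⁻¹.
V = W/A (potential = power per current),
    = kg·m²·s⁻³·A⁻¹.
Combining: K²·Wb²·kat⁻¹·V·kg = K² · (kg²·m⁴·s⁻⁴·A⁻²) · (s·mol⁻¹) · (kg·m²·s⁻³·A⁻¹) · kg = kg⁴·m⁶·s⁻⁶·A⁻³·K²·mol⁻¹.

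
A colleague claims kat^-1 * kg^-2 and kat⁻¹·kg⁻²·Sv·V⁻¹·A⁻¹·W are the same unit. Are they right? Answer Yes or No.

Left side:
  kat = mol/s = s⁻¹·mol (catalytic activity).
  So kat⁻¹ = s·mol⁻¹.
  Combining: kat⁻¹·kg⁻² = (s·mol⁻¹) · kg⁻² = kg⁻²·s·mol⁻¹.
Right side:
  kat = s⁻¹·mol.
  So kat⁻¹ = s·mol⁻¹.
  Sv = m²·s⁻².
  V = kg·m²·s⁻³·A⁻¹.
  So V⁻¹ = kg⁻¹·m⁻²·s³·A.
  W = kg·m²·s⁻³.
  Combining: kat⁻¹·kg⁻²·Sv·V⁻¹·A⁻¹·W = (s·mol⁻¹) · kg⁻² · (m²·s⁻²) · (kg⁻¹·m⁻²·s³·A) · A⁻¹ · (kg·m²·s⁻³) = kg⁻²·m²·s⁻¹·mol⁻¹.
Left is kg⁻²·s·mol⁻¹; right is kg⁻²·m²·s⁻¹·mol⁻¹ — different.

No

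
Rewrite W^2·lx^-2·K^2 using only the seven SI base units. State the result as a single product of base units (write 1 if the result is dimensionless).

W = kg·m²·s⁻³.
So W² = kg²·m⁴·s⁻⁶.
lx = m⁻²·cd.
So lx⁻² = m⁴·cd⁻².
Combining: W²·lx⁻²·K² = (kg²·m⁴·s⁻⁶) · (m⁴·cd⁻²) · K² = kg²·m⁸·s⁻⁶·K²·cd⁻².

kg²·m⁸·s⁻⁶·K²·cd⁻²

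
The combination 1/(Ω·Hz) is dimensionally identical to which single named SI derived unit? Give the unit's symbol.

Ω = kg·m²·s⁻³·A⁻².
So Ω⁻¹ = kg⁻¹·m⁻²·s³·A².
Hz = s⁻¹.
So Hz⁻¹ = s.
Combining: Ω⁻¹·Hz⁻¹ = (kg⁻¹·m⁻²·s³·A²) · s = kg⁻¹·m⁻²·s⁴·A².
kg⁻¹·m⁻²·s⁴·A² is the base-SI form of the farad.

F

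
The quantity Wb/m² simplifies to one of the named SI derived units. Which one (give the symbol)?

T

Wb = V·s (flux: a volt is a weber per second),
    = kg·m²·s⁻²·A⁻¹.
Combining: Wb·m⁻² = (kg·m²·s⁻²·A⁻¹) · m⁻² = kg·s⁻²·A⁻¹.
kg·s⁻²·A⁻¹ is the base-SI form of the tesla.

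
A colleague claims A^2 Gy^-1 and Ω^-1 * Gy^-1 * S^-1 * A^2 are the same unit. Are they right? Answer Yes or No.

Left side:
  Gy = m²·s⁻².
  So Gy⁻¹ = m⁻²·s².
  Combining: A²·Gy⁻¹ = A² · (m⁻²·s²) = m⁻²·s²·A².
Right side:
  Ω = V/A (resistance = voltage per current),
      = kg·m²·s⁻³·A⁻².
  So Ω⁻¹ = kg⁻¹·m⁻²·s³·A².
  Gy = J/kg (absorbed dose = energy per mass),
      = m²·s⁻².
  So Gy⁻¹ = m⁻²·s².
  S = 1/Ω (conductance is reciprocal resistance),
      = kg⁻¹·m⁻²·s³·A².
  So S⁻¹ = kg·m²·s⁻³·A⁻².
  Combining: Ω⁻¹·Gy⁻¹·S⁻¹·A² = (kg⁻¹·m⁻²·s³·A²) · (m⁻²·s²) · (kg·m²·s⁻³·A⁻²) · A² = m⁻²·s²·A².
Both reduce to m⁻²·s²·A².

Yes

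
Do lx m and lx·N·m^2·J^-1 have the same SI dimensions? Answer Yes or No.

Left side:
  lx = lm/m² (illuminance = luminous flux per area),
      = m⁻²·cd.
  Combining: lx·m = (m⁻²·cd) · m = m⁻¹·cd.
Right side:
  lx = m⁻²·cd.
  N = kg·m·s⁻².
  J = kg·m²·s⁻².
  So J⁻¹ = kg⁻¹·m⁻²·s².
  Combining: lx·N·m²·J⁻¹ = (m⁻²·cd) · (kg·m·s⁻²) · m² · (kg⁻¹·m⁻²·s²) = m⁻¹·cd.
Both reduce to m⁻¹·cd.

Yes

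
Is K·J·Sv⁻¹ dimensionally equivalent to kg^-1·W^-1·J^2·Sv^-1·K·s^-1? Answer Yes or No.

No

Left side:
  J = N·m (work = force × distance),
      = kg·m²·s⁻².
  Sv = J/kg (equivalent dose = energy per mass),
      = m²·s⁻².
  So Sv⁻¹ = m⁻²·s².
  Combining: K·J·Sv⁻¹ = K · (kg·m²·s⁻²) · (m⁻²·s²) = kg·K.
Right side:
  W = J/s (power = energy per time),
      = kg·m²·s⁻³.
  So W⁻¹ = kg⁻¹·m⁻²·s³.
  J = N·m (work = force × distance),
      = kg·m²·s⁻².
  So J² = kg²·m⁴·s⁻⁴.
  Sv = J/kg (equivalent dose = energy per mass),
      = m²·s⁻².
  So Sv⁻¹ = m⁻²·s².
  Combining: kg⁻¹·W⁻¹·J²·Sv⁻¹·K·s⁻¹ = kg⁻¹ · (kg⁻¹·m⁻²·s³) · (kg²·m⁴·s⁻⁴) · (m⁻²·s²) · K · s⁻¹ = K.
Left is kg·K; right is K — different.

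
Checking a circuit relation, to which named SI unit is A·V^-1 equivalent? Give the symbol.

V = W/A (potential = power per current),
    = kg·m²·s⁻³·A⁻¹.
So V⁻¹ = kg⁻¹·m⁻²·s³·A.
Combining: A·V⁻¹ = A · (kg⁻¹·m⁻²·s³·A) = kg⁻¹·m⁻²·s³·A².
kg⁻¹·m⁻²·s³·A² is the base-SI form of the siemens.

S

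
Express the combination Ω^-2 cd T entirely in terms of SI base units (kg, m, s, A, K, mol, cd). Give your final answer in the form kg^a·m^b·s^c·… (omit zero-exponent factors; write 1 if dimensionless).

Ω = V/A (resistance = voltage per current),
    = kg·m²·s⁻³·A⁻².
So Ω⁻² = kg⁻²·m⁻⁴·s⁶·A⁴.
T = Wb/m² (flux density = flux per area),
    = kg·s⁻²·A⁻¹.
Combining: Ω⁻²·cd·T = (kg⁻²·m⁻⁴·s⁶·A⁴) · cd · (kg·s⁻²·A⁻¹) = kg⁻¹·m⁻⁴·s⁴·A³·cd.

kg⁻¹·m⁻⁴·s⁴·A³·cd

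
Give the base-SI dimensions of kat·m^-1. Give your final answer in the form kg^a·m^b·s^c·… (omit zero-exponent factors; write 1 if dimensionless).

m⁻¹·s⁻¹·mol

kat = mol/s = s⁻¹·mol (catalytic activity).
Combining: kat·m⁻¹ = (s⁻¹·mol) · m⁻¹ = m⁻¹·s⁻¹·mol.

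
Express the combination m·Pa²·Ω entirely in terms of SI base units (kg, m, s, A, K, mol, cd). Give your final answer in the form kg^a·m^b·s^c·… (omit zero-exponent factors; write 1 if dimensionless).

Pa = kg·m⁻¹·s⁻².
So Pa² = kg²·m⁻²·s⁻⁴.
Ω = kg·m²·s⁻³·A⁻².
Combining: m·Pa²·Ω = m · (kg²·m⁻²·s⁻⁴) · (kg·m²·s⁻³·A⁻²) = kg³·m·s⁻⁷·A⁻².

kg³·m·s⁻⁷·A⁻²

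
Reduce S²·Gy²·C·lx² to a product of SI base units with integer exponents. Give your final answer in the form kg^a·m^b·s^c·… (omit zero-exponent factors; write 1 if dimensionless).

S = kg⁻¹·m⁻²·s³·A².
So S² = kg⁻²·m⁻⁴·s⁶·A⁴.
Gy = m²·s⁻².
So Gy² = m⁴·s⁻⁴.
C = s·A.
lx = m⁻²·cd.
So lx² = m⁻⁴·cd².
Combining: S²·Gy²·C·lx² = (kg⁻²·m⁻⁴·s⁶·A⁴) · (m⁴·s⁻⁴) · (s·A) · (m⁻⁴·cd²) = kg⁻²·m⁻⁴·s³·A⁵·cd².

kg⁻²·m⁻⁴·s³·A⁵·cd²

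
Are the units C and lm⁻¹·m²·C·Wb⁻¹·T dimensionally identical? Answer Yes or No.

No

Left side:
  C = A·s = s·A (charge = current × time).
Right side:
  lm = cd.
  So lm⁻¹ = cd⁻¹.
  C = s·A.
  Wb = kg·m²·s⁻²·A⁻¹.
  So Wb⁻¹ = kg⁻¹·m⁻²·s²·A.
  T = kg·s⁻²·A⁻¹.
  Combining: lm⁻¹·m²·C·Wb⁻¹·T = cd⁻¹ · m² · (s·A) · (kg⁻¹·m⁻²·s²·A) · (kg·s⁻²·A⁻¹) = s·A·cd⁻¹.
Left is s·A; right is s·A·cd⁻¹ — different.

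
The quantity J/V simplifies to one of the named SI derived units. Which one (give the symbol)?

C

J = N·m (work = force × distance),
    = kg·m²·s⁻².
V = W/A (potential = power per current),
    = kg·m²·s⁻³·A⁻¹.
So V⁻¹ = kg⁻¹·m⁻²·s³·A.
Combining: J·V⁻¹ = (kg·m²·s⁻²) · (kg⁻¹·m⁻²·s³·A) = s·A.
s·A is the base-SI form of the coulomb.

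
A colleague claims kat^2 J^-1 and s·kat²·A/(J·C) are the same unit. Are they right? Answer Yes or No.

Left side:
  kat = s⁻¹·mol.
  So kat² = s⁻²·mol².
  J = kg·m²·s⁻².
  So J⁻¹ = kg⁻¹·m⁻²·s².
  Combining: kat²·J⁻¹ = (s⁻²·mol²) · (kg⁻¹·m⁻²·s²) = kg⁻¹·m⁻²·mol².
Right side:
  J = N·m (work = force × distance),
      = kg·m²·s⁻².
  So J⁻¹ = kg⁻¹·m⁻²·s².
  kat = mol/s = s⁻¹·mol (catalytic activity).
  So kat² = s⁻²·mol².
  C = A·s = s·A (charge = current × time).
  So C⁻¹ = s⁻¹·A⁻¹.
  Combining: J⁻¹·s·kat²·A·C⁻¹ = (kg⁻¹·m⁻²·s²) · s · (s⁻²·mol²) · A · (s⁻¹·A⁻¹) = kg⁻¹·m⁻²·mol².
Both reduce to kg⁻¹·m⁻²·mol².

Yes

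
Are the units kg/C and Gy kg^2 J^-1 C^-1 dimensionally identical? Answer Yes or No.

Left side:
  C = A·s = s·A (charge = current × time).
  So C⁻¹ = s⁻¹·A⁻¹.
  Combining: kg·C⁻¹ = kg · (s⁻¹·A⁻¹) = kg·s⁻¹·A⁻¹.
Right side:
  Gy = m²·s⁻².
  J = kg·m²·s⁻².
  So J⁻¹ = kg⁻¹·m⁻²·s².
  C = s·A.
  So C⁻¹ = s⁻¹·A⁻¹.
  Combining: Gy·kg²·J⁻¹·C⁻¹ = (m²·s⁻²) · kg² · (kg⁻¹·m⁻²·s²) · (s⁻¹·A⁻¹) = kg·s⁻¹·A⁻¹.
Both reduce to kg·s⁻¹·A⁻¹.

Yes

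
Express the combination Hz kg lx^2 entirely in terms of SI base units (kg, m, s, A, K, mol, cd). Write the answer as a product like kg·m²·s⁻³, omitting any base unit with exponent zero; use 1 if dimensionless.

Hz = 1/s = s⁻¹ (frequency is cycles per second).
lx = lm/m² (illuminance = luminous flux per area),
    = m⁻²·cd.
So lx² = m⁻⁴·cd².
Combining: Hz·kg·lx² = s⁻¹ · kg · (m⁻⁴·cd²) = kg·m⁻⁴·s⁻¹·cd².

kg·m⁻⁴·s⁻¹·cd²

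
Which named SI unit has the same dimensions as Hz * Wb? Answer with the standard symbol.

Hz = 1/s = s⁻¹ (frequency is cycles per second).
Wb = V·s (flux: a volt is a weber per second),
    = kg·m²·s⁻²·A⁻¹.
Combining: Hz·Wb = s⁻¹ · (kg·m²·s⁻²·A⁻¹) = kg·m²·s⁻³·A⁻¹.
kg·m²·s⁻³·A⁻¹ is the base-SI form of the volt.

V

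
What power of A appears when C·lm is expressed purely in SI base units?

1

C = A·s = s·A (charge = current × time).
lm = cd·sr = cd (luminous flux; sr is dimensionless).
Combining: C·lm = (s·A) · cd = s·A·cd.
The exponent of A is 1.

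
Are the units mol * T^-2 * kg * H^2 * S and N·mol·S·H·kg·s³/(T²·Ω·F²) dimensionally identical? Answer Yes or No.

No

Left side:
  T = Wb/m² (flux density = flux per area),
      = kg·s⁻²·A⁻¹.
  So T⁻² = kg⁻²·s⁴·A².
  H = Wb/A (inductance = flux per current),
      = kg·m²·s⁻²·A⁻².
  So H² = kg²·m⁴·s⁻⁴·A⁻⁴.
  S = 1/Ω (conductance is reciprocal resistance),
      = kg⁻¹·m⁻²·s³·A².
  Combining: mol·T⁻²·kg·H²·S = mol · (kg⁻²·s⁴·A²) · kg · (kg²·m⁴·s⁻⁴·A⁻⁴) · (kg⁻¹·m⁻²·s³·A²) = m²·s³·mol.
Right side:
  N = kg·m/s² = kg·m·s⁻² (force = mass × acceleration).
  T = Wb/m² (flux density = flux per area),
      = kg·s⁻²·A⁻¹.
  So T⁻² = kg⁻²·s⁴·A².
  Ω = V/A (resistance = voltage per current),
      = kg·m²·s⁻³·A⁻².
  So Ω⁻¹ = kg⁻¹·m⁻²·s³·A².
  F = C/V (capacitance = charge per voltage),
      = A·s/(kg·m²·s⁻³·A⁻¹) (substituting C and V),
      = kg⁻¹·m⁻²·s⁴·A².
  So F⁻² = kg²·m⁴·s⁻⁸·A⁻⁴.
  S = 1/Ω (conductance is reciprocal resistance),
      = kg⁻¹·m⁻²·s³·A².
  H = Wb/A (inductance = flux per current),
      = kg·m²·s⁻²·A⁻².
  Combining: N·T⁻²·mol·Ω⁻¹·F⁻²·S·H·kg·s³ = (kg·m·s⁻²) · (kg⁻²·s⁴·A²) · mol · (kg⁻¹·m⁻²·s³·A²) · (kg²·m⁴·s⁻⁸·A⁻⁴) · (kg⁻¹·m⁻²·s³·A²) · (kg·m²·s⁻²·A⁻²) · kg · s³ = kg·m³·s·mol.
Left is m²·s³·mol; right is kg·m³·s·mol — different.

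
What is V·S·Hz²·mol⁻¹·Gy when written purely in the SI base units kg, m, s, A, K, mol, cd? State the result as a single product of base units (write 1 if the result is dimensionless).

m²·s⁻⁴·A·mol⁻¹

V = kg·m²·s⁻³·A⁻¹.
S = kg⁻¹·m⁻²·s³·A².
Hz = s⁻¹.
So Hz² = s⁻².
Gy = m²·s⁻².
Combining: V·S·Hz²·mol⁻¹·Gy = (kg·m²·s⁻³·A⁻¹) · (kg⁻¹·m⁻²·s³·A²) · s⁻² · mol⁻¹ · (m²·s⁻²) = m²·s⁻⁴·A·mol⁻¹.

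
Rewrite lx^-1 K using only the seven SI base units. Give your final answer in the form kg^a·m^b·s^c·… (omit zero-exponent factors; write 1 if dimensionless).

lx = m⁻²·cd.
So lx⁻¹ = m²·cd⁻¹.
Combining: lx⁻¹·K = (m²·cd⁻¹) · K = m²·K·cd⁻¹.

m²·K·cd⁻¹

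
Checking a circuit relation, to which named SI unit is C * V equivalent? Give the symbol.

J

C = A·s = s·A (charge = current × time).
V = W/A (potential = power per current),
    = kg·m²·s⁻³·A⁻¹.
Combining: C·V = (s·A) · (kg·m²·s⁻³·A⁻¹) = kg·m²·s⁻².
kg·m²·s⁻² is the base-SI form of the joule.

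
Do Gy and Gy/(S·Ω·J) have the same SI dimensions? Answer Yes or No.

No

Left side:
  Gy = J/kg (absorbed dose = energy per mass),
      = m²·s⁻².
Right side:
  S = kg⁻¹·m⁻²·s³·A².
  So S⁻¹ = kg·m²·s⁻³·A⁻².
  Ω = kg·m²·s⁻³·A⁻².
  So Ω⁻¹ = kg⁻¹·m⁻²·s³·A².
  Gy = m²·s⁻².
  J = kg·m²·s⁻².
  So J⁻¹ = kg⁻¹·m⁻²·s².
  Combining: S⁻¹·Ω⁻¹·Gy·J⁻¹ = (kg·m²·s⁻³·A⁻²) · (kg⁻¹·m⁻²·s³·A²) · (m²·s⁻²) · (kg⁻¹·m⁻²·s²) = kg⁻¹.
Left is m²·s⁻²; right is kg⁻¹ — different.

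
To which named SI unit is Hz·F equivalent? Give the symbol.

Hz = s⁻¹.
F = kg⁻¹·m⁻²·s⁴·A².
Combining: Hz·F = s⁻¹ · (kg⁻¹·m⁻²·s⁴·A²) = kg⁻¹·m⁻²·s³·A².
kg⁻¹·m⁻²·s³·A² is the base-SI form of the siemens.

S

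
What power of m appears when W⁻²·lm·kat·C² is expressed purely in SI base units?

-4

W = kg·m²·s⁻³.
So W⁻² = kg⁻²·m⁻⁴·s⁶.
lm = cd.
kat = s⁻¹·mol.
C = s·A.
So C² = s²·A².
Combining: W⁻²·lm·kat·C² = (kg⁻²·m⁻⁴·s⁶) · cd · (s⁻¹·mol) · (s²·A²) = kg⁻²·m⁻⁴·s⁷·A²·mol·cd.
The exponent of m is -4.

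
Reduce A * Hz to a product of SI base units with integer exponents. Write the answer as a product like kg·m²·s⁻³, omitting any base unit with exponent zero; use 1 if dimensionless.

s⁻¹·A

Hz = s⁻¹.
Combining: A·Hz = A · s⁻¹ = s⁻¹·A.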